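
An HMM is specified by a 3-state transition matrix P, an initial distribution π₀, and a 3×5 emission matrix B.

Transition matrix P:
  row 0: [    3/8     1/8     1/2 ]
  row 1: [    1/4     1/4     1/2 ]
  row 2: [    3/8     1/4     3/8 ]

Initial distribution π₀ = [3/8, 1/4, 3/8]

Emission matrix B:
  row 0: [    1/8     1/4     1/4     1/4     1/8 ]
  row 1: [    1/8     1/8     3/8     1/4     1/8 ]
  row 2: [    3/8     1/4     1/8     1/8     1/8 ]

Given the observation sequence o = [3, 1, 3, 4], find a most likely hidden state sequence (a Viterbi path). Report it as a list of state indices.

path = [0, 2, 0, 2]

t=0: δ = [9.375e-02, 6.250e-02, 4.688e-02]  (obs o_0=3)
t=1: δ = [8.789e-03, 1.953e-03, 1.172e-02]  ψ = [0, 1, 0]  (obs o_1=1)
t=2: δ = [1.099e-03, 7.324e-04, 5.493e-04]  ψ = [2, 2, 0]  (obs o_2=3)
t=3: δ = [5.150e-05, 2.289e-05, 6.866e-05]  ψ = [0, 1, 0]  (obs o_3=4)
backtrack: best end state = 2; path = [0, 2, 0, 2]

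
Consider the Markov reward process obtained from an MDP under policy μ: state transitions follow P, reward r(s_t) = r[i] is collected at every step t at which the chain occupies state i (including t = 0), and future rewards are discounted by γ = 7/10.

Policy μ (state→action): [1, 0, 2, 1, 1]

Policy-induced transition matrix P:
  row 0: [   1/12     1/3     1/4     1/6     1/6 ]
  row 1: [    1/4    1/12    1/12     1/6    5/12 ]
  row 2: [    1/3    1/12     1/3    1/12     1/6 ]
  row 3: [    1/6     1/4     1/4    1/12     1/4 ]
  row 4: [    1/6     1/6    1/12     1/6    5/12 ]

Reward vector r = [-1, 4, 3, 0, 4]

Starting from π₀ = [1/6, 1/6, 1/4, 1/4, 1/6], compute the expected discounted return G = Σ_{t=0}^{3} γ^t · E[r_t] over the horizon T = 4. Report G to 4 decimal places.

G = 5.3696

t=0: π = [0.1667, 0.1667, 0.2500, 0.2500, 0.1667], E[r] = 1.9167, γ^t·E[r] = 1.916667, running G = 1.916667
t=1: π = [0.2083, 0.1806, 0.2153, 0.1250, 0.2708], E[r] = 2.2431, γ^t·E[r] = 1.570139, running G = 3.486806
t=2: π = [0.2002, 0.1788, 0.1927, 0.1383, 0.2899], E[r] = 2.2529, γ^t·E[r] = 1.103918, running G = 4.590723
t=3: π = [0.1970, 0.1806, 0.1879, 0.1391, 0.2954], E[r] = 2.2707, γ^t·E[r] = 0.778863, running G = 5.369586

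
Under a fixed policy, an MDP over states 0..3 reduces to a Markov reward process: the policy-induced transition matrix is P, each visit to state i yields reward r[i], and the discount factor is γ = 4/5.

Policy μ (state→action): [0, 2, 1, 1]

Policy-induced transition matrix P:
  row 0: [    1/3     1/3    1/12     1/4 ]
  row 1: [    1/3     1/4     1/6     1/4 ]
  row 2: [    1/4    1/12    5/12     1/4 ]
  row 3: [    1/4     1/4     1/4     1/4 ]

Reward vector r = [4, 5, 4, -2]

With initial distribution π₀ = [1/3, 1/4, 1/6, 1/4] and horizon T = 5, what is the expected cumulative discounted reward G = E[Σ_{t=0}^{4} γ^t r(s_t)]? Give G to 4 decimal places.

t=0: π = [0.3333, 0.2500, 0.1667, 0.2500], E[r] = 2.7500, γ^t·E[r] = 2.750000, running G = 2.750000
t=1: π = [0.2986, 0.2500, 0.2014, 0.2500], E[r] = 2.7500, γ^t·E[r] = 2.200000, running G = 4.950000
t=2: π = [0.2957, 0.2413, 0.2130, 0.2500], E[r] = 2.7413, γ^t·E[r] = 1.754444, running G = 6.704444
t=3: π = [0.2948, 0.2391, 0.2161, 0.2500], E[r] = 2.7391, γ^t·E[r] = 1.402444, running G = 8.106889
t=4: π = [0.2945, 0.2385, 0.2170, 0.2500], E[r] = 2.7385, γ^t·E[r] = 1.121709, running G = 9.228598

G = 9.2286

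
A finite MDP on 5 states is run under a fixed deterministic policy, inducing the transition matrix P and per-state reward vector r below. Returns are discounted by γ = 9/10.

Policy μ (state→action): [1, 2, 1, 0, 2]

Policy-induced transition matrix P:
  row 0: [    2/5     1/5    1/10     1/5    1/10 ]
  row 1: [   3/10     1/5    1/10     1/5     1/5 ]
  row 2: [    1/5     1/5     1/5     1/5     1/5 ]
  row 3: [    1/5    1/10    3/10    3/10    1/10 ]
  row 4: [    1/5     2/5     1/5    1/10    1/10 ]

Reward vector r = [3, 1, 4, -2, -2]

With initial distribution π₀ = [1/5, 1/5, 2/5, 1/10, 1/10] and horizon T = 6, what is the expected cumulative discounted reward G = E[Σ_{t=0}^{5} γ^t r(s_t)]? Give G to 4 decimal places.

t=0: π = [0.2000, 0.2000, 0.4000, 0.1000, 0.1000], E[r] = 2.0000, γ^t·E[r] = 2.000000, running G = 2.000000
t=1: π = [0.2600, 0.2100, 0.1700, 0.2000, 0.1600], E[r] = 0.9500, γ^t·E[r] = 0.855000, running G = 2.855000
t=2: π = [0.2730, 0.2120, 0.1730, 0.2040, 0.1380], E[r] = 1.0390, γ^t·E[r] = 0.841590, running G = 3.696590
t=3: π = [0.2758, 0.2072, 0.1719, 0.2066, 0.1385], E[r] = 1.0320, γ^t·E[r] = 0.752328, running G = 4.448918
t=4: π = [0.2759, 0.2070, 0.1724, 0.2068, 0.1379], E[r] = 1.0347, γ^t·E[r] = 0.678854, running G = 5.127772
t=5: π = [0.2759, 0.2069, 0.1724, 0.2069, 0.1379], E[r] = 1.0344, γ^t·E[r] = 0.610825, running G = 5.738596

G = 5.7386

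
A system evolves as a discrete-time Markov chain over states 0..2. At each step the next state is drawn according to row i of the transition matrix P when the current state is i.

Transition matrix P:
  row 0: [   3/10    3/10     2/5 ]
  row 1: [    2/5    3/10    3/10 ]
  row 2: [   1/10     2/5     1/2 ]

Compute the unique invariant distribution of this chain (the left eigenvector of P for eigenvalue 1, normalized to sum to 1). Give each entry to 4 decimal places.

π = [0.2527, 0.3407, 0.4066]

Balance equations π_j = Σ_i π_i·P[i][j]:
  π_0 = 3/10·π_0 + 2/5·π_1 + 1/10·π_2
  π_1 = 3/10·π_0 + 3/10·π_1 + 2/5·π_2
  normalize: π_0 + π_1 + π_2 = 1
Solving the linear system gives exactly π = [23/91, 31/91, 37/91].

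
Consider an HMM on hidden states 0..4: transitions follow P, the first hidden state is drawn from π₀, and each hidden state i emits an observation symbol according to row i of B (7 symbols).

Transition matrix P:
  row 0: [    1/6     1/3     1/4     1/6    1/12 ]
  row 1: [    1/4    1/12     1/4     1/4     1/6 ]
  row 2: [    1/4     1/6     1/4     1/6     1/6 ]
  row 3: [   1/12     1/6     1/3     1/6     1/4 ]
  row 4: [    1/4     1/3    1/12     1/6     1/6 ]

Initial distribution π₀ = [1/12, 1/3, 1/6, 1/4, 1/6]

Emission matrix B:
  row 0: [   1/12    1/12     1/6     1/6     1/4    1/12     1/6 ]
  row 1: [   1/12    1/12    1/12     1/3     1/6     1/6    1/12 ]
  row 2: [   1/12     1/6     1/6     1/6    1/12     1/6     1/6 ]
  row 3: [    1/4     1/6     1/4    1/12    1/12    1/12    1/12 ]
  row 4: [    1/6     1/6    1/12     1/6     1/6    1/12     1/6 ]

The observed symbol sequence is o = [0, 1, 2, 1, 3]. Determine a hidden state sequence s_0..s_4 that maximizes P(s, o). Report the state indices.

path = [3, 2, 3, 4, 1]

t=0: δ = [6.944e-03, 2.778e-02, 1.389e-02, 6.250e-02, 2.778e-02]  (obs o_0=0)
t=1: δ = [5.787e-04, 8.681e-04, 3.472e-03, 1.736e-03, 2.604e-03]  ψ = [1, 3, 3, 3, 3]  (obs o_1=1)
t=2: δ = [1.447e-04, 7.234e-05, 1.447e-04, 1.447e-04, 4.823e-05]  ψ = [2, 4, 2, 2, 2]  (obs o_2=2)
t=3: δ = [3.014e-06, 4.019e-06, 8.038e-06, 4.019e-06, 6.028e-06]  ψ = [2, 0, 3, 0, 3]  (obs o_3=1)
t=4: δ = [3.349e-07, 6.698e-07, 3.349e-07, 1.116e-07, 2.233e-07]  ψ = [2, 4, 2, 2, 2]  (obs o_4=3)
backtrack: best end state = 1; path = [3, 2, 3, 4, 1]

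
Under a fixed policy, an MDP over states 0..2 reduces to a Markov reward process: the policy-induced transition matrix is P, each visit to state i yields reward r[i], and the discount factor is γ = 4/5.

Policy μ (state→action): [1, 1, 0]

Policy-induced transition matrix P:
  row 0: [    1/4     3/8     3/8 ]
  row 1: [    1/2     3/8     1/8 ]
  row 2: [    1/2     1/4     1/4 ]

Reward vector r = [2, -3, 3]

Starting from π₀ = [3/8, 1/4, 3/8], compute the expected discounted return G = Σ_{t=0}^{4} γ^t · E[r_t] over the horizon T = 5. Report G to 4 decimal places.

G = 2.4786

t=0: π = [0.3750, 0.2500, 0.3750], E[r] = 1.1250, γ^t·E[r] = 1.125000, running G = 1.125000
t=1: π = [0.4063, 0.3281, 0.2656], E[r] = 0.6250, γ^t·E[r] = 0.500000, running G = 1.625000
t=2: π = [0.3984, 0.3418, 0.2598], E[r] = 0.5508, γ^t·E[r] = 0.352500, running G = 1.977500
t=3: π = [0.4004, 0.3425, 0.2571], E[r] = 0.5444, γ^t·E[r] = 0.278750, running G = 2.256250
t=4: π = [0.3999, 0.3429, 0.2572], E[r] = 0.5429, γ^t·E[r] = 0.222375, running G = 2.478625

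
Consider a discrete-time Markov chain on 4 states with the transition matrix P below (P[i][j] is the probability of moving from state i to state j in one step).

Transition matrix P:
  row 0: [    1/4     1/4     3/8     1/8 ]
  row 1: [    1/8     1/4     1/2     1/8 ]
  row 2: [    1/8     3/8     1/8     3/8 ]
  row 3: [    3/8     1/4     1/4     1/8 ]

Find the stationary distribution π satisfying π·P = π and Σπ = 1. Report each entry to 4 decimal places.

Balance equations π_j = Σ_i π_i·P[i][j]:
  π_0 = 1/4·π_0 + 1/8·π_1 + 1/8·π_2 + 3/8·π_3
  π_1 = 1/4·π_0 + 1/4·π_1 + 3/8·π_2 + 1/4·π_3
  π_2 = 3/8·π_0 + 1/2·π_1 + 1/8·π_2 + 1/4·π_3
  normalize: π_0 + π_1 + π_2 + π_3 = 1
Solving the linear system gives exactly π = [65/324, 187/648, 25/81, 131/648].

π = [0.2006, 0.2886, 0.3086, 0.2022]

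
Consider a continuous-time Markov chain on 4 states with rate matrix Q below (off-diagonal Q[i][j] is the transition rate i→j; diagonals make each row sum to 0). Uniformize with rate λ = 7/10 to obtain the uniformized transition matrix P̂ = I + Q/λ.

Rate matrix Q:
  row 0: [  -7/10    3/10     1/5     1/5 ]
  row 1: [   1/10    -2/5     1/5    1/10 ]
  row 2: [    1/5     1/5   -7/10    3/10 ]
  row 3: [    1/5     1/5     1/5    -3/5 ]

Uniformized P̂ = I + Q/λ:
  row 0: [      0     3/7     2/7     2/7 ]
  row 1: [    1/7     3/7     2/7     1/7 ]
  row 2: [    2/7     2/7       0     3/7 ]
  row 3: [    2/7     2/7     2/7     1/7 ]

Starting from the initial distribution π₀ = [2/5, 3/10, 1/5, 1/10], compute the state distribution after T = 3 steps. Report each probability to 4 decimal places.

π = [0.1790, 0.3647, 0.2227, 0.2335]

t=0: π = [0.4000, 0.3000, 0.2000, 0.1000]
t=1: π = [0.1286, 0.3857, 0.2286, 0.2571]
t=2: π = [0.1939, 0.3592, 0.2204, 0.2265]
t=3: π = [0.1790, 0.3647, 0.2227, 0.2335]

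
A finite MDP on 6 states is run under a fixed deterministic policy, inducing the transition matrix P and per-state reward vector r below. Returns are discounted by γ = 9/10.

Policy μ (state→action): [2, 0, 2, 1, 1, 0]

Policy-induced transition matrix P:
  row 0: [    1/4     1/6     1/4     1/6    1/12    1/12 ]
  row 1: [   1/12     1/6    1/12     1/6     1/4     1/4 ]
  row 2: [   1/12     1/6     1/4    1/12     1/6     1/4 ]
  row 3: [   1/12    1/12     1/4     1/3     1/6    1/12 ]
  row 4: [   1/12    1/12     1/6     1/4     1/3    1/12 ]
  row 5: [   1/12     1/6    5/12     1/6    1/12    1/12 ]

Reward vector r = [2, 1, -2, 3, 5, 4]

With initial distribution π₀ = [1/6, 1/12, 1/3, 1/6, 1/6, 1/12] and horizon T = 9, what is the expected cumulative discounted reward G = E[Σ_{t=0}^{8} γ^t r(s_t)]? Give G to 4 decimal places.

t=0: π = [0.1667, 0.0833, 0.3333, 0.1667, 0.1667, 0.0833], E[r] = 1.4167, γ^t·E[r] = 1.416667, running G = 1.416667
t=1: π = [0.1111, 0.1389, 0.2361, 0.1806, 0.1806, 0.1528], E[r] = 1.9444, γ^t·E[r] = 1.750000, running G = 3.166667
t=2: π = [0.1019, 0.1366, 0.2373, 0.1921, 0.1863, 0.1458], E[r] = 1.9572, γ^t·E[r] = 1.585313, running G = 4.751979
t=3: π = [0.1003, 0.1351, 0.2360, 0.1944, 0.1885, 0.1456], E[r] = 1.9719, γ^t·E[r] = 1.437539, running G = 6.189518
t=4: π = [0.1001, 0.1348, 0.2360, 0.1951, 0.1888, 0.1452], E[r] = 1.9731, γ^t·E[r] = 1.294534, running G = 7.484052
t=5: π = [0.1000, 0.1347, 0.2360, 0.1953, 0.1889, 0.1451], E[r] = 1.9736, γ^t·E[r] = 1.165416, running G = 8.649468
t=6: π = [0.1000, 0.1347, 0.2360, 0.1953, 0.1889, 0.1451], E[r] = 1.9737, γ^t·E[r] = 1.048910, running G = 9.698378
t=7: π = [0.1000, 0.1346, 0.2360, 0.1953, 0.1890, 0.1451], E[r] = 1.9737, γ^t·E[r] = 0.944030, running G = 10.642408
t=8: π = [0.1000, 0.1346, 0.2360, 0.1953, 0.1890, 0.1451], E[r] = 1.9737, γ^t·E[r] = 0.849628, running G = 11.492036

G = 11.4920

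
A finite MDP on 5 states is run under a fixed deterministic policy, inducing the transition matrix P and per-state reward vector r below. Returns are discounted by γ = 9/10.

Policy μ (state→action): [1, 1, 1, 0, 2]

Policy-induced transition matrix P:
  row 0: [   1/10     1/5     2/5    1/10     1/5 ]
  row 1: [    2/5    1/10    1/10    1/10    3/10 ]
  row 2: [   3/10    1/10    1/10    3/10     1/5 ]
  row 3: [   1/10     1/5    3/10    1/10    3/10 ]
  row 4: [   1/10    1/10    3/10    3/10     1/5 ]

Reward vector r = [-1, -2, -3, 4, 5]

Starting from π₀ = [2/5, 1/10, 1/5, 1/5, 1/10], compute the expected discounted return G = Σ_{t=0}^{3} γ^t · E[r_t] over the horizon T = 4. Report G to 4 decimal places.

G = 1.6997

t=0: π = [0.4000, 0.1000, 0.2000, 0.2000, 0.1000], E[r] = 0.1000, γ^t·E[r] = 0.100000, running G = 0.100000
t=1: π = [0.1700, 0.1600, 0.2800, 0.1600, 0.2300], E[r] = 0.4600, γ^t·E[r] = 0.414000, running G = 0.514000
t=2: π = [0.2040, 0.1330, 0.2290, 0.2020, 0.2320], E[r] = 0.8110, γ^t·E[r] = 0.656910, running G = 1.170910
t=3: π = [0.1857, 0.1406, 0.2480, 0.1922, 0.2335], E[r] = 0.7254, γ^t·E[r] = 0.528817, running G = 1.699727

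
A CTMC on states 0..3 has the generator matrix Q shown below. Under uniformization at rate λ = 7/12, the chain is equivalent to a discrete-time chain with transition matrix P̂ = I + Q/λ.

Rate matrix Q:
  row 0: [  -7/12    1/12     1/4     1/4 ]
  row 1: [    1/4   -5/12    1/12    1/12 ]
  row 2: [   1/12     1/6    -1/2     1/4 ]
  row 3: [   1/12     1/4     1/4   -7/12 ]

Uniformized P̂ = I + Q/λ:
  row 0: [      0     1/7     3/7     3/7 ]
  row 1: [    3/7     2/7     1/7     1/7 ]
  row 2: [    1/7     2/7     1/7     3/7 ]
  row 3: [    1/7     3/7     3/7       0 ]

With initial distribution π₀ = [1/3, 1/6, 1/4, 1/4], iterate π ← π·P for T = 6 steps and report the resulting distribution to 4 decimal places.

t=0: π = [0.3333, 0.1667, 0.2500, 0.2500]
t=1: π = [0.1429, 0.2738, 0.3095, 0.2738]
t=2: π = [0.2007, 0.3044, 0.2619, 0.2330]
t=3: π = [0.2012, 0.2903, 0.2668, 0.2417]
t=4: π = [0.1971, 0.2915, 0.2694, 0.2420]
t=5: π = [0.1980, 0.2921, 0.2683, 0.2416]
t=6: π = [0.1980, 0.2919, 0.2684, 0.2416]

π = [0.1980, 0.2919, 0.2684, 0.2416]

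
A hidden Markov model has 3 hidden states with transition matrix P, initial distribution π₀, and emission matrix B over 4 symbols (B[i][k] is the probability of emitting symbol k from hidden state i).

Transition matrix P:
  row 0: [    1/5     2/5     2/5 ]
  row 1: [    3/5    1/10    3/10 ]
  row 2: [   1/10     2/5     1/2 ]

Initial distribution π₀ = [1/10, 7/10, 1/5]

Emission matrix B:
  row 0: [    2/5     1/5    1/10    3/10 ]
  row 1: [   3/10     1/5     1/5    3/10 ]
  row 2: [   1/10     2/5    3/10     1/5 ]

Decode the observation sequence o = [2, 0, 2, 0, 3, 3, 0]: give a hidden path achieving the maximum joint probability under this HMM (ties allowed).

t=0: δ = [1.000e-02, 1.400e-01, 6.000e-02]  (obs o_0=2)
t=1: δ = [3.360e-02, 7.200e-03, 4.200e-03]  ψ = [1, 2, 1]  (obs o_1=0)
t=2: δ = [6.720e-04, 2.688e-03, 4.032e-03]  ψ = [0, 0, 0]  (obs o_2=2)
t=3: δ = [6.451e-04, 4.838e-04, 2.016e-04]  ψ = [1, 2, 2]  (obs o_3=0)
t=4: δ = [8.709e-05, 7.741e-05, 5.161e-05]  ψ = [1, 0, 0]  (obs o_4=3)
t=5: δ = [1.393e-05, 1.045e-05, 6.967e-06]  ψ = [1, 0, 0]  (obs o_5=3)
t=6: δ = [2.508e-06, 1.672e-06, 5.574e-07]  ψ = [1, 0, 0]  (obs o_6=0)
backtrack: best end state = 0; path = [1, 0, 2, 1, 0, 1, 0]

path = [1, 0, 2, 1, 0, 1, 0]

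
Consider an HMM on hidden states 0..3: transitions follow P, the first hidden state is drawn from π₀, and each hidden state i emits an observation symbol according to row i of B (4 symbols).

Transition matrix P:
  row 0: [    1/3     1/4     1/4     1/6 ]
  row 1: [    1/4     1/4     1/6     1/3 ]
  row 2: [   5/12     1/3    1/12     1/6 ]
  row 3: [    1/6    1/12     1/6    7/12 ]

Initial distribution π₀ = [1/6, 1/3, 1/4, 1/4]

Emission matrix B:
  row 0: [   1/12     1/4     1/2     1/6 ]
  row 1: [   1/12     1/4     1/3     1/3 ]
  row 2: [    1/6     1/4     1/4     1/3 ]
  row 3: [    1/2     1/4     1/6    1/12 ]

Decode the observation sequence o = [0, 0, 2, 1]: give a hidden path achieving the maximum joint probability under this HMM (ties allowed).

t=0: δ = [1.389e-02, 2.778e-02, 4.167e-02, 1.250e-01]  (obs o_0=0)
t=1: δ = [1.736e-03, 1.157e-03, 3.472e-03, 3.646e-02]  ψ = [3, 2, 3, 3]  (obs o_1=0)
t=2: δ = [3.038e-03, 1.013e-03, 1.519e-03, 3.545e-03]  ψ = [3, 3, 3, 3]  (obs o_2=2)
t=3: δ = [2.532e-04, 1.899e-04, 1.899e-04, 5.169e-04]  ψ = [0, 0, 0, 3]  (obs o_3=1)
backtrack: best end state = 3; path = [3, 3, 3, 3]

path = [3, 3, 3, 3]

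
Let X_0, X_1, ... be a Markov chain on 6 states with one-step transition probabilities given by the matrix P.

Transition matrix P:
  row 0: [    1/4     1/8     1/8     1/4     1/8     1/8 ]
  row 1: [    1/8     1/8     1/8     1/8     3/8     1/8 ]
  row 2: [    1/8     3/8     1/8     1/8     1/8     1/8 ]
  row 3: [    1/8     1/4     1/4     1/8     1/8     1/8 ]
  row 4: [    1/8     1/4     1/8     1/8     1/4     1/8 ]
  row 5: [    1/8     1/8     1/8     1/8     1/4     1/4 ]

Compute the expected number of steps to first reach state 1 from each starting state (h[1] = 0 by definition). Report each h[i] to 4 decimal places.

First-step conditioning: h[1] = 0; for i ≠ 1, h[i] = 1 + Σ_k P[i][k]·h[k].
  h[0] = 1 + 1/4·h[0] + 1/8·h[2] + 1/4·h[3] + 1/8·h[4] + 1/8·h[5]
  h[2] = 1 + 1/8·h[0] + 1/8·h[2] + 1/8·h[3] + 1/8·h[4] + 1/8·h[5]
  h[3] = 1 + 1/8·h[0] + 1/4·h[2] + 1/8·h[3] + 1/8·h[4] + 1/8·h[5]
  h[4] = 1 + 1/8·h[0] + 1/8·h[2] + 1/8·h[3] + 1/4·h[4] + 1/8·h[5]
  h[5] = 1 + 1/8·h[0] + 1/8·h[2] + 1/8·h[3] + 1/4·h[4] + 1/4·h[5]
Solving the 5×5 linear system over states ≠ 1 gives exactly h = [511/104, 0, 49/13, 441/104, 56/13, 64/13] (h[1] = 0 is the target).

h = [4.9135, 0.0000, 3.7692, 4.2404, 4.3077, 4.9231]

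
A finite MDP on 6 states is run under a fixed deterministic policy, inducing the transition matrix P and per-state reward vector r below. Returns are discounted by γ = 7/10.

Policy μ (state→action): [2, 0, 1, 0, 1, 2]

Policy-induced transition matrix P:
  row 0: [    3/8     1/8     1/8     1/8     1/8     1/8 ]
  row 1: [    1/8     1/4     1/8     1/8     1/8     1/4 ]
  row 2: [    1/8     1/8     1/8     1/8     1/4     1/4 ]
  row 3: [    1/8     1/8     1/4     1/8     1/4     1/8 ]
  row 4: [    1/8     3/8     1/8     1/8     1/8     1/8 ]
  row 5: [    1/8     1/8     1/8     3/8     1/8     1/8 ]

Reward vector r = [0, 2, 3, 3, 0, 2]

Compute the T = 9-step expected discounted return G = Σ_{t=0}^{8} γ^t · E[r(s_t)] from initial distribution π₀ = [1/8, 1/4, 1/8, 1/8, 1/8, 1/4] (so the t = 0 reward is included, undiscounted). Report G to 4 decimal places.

G = 5.4196

t=0: π = [0.1250, 0.2500, 0.1250, 0.1250, 0.1250, 0.2500], E[r] = 1.7500, γ^t·E[r] = 1.750000, running G = 1.750000
t=1: π = [0.1563, 0.1875, 0.1406, 0.1875, 0.1563, 0.1719], E[r] = 1.7031, γ^t·E[r] = 1.192188, running G = 2.942188
t=2: π = [0.1641, 0.1875, 0.1484, 0.1680, 0.1660, 0.1660], E[r] = 1.6563, γ^t·E[r] = 0.811563, running G = 3.753750
t=3: π = [0.1660, 0.1899, 0.1460, 0.1665, 0.1646, 0.1670], E[r] = 1.6514, γ^t·E[r] = 0.566419, running G = 4.320169
t=4: π = [0.1665, 0.1899, 0.1458, 0.1667, 0.1641, 0.1670], E[r] = 1.6514, γ^t·E[r] = 0.396508, running G = 4.716677
t=5: π = [0.1666, 0.1898, 0.1458, 0.1667, 0.1641, 0.1670], E[r] = 1.6512, γ^t·E[r] = 0.277517, running G = 4.994194
t=6: π = [0.1667, 0.1897, 0.1458, 0.1667, 0.1641, 0.1669], E[r] = 1.6511, γ^t·E[r] = 0.194253, running G = 5.188447
t=7: π = [0.1667, 0.1897, 0.1458, 0.1667, 0.1641, 0.1669], E[r] = 1.6511, γ^t·E[r] = 0.135976, running G = 5.324423
t=8: π = [0.1667, 0.1897, 0.1458, 0.1667, 0.1641, 0.1669], E[r] = 1.6511, γ^t·E[r] = 0.095183, running G = 5.419605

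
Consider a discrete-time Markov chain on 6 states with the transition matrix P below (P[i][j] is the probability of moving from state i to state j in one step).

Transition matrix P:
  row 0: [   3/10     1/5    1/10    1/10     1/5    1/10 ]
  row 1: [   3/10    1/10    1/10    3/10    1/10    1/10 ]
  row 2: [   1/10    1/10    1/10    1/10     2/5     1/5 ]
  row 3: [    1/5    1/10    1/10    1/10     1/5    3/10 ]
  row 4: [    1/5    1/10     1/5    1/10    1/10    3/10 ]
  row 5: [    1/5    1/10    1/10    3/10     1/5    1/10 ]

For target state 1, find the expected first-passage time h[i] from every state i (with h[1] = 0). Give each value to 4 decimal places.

First-step conditioning: h[1] = 0; for i ≠ 1, h[i] = 1 + Σ_k P[i][k]·h[k].
  h[0] = 1 + 3/10·h[0] + 1/10·h[2] + 1/10·h[3] + 1/5·h[4] + 1/10·h[5]
  h[2] = 1 + 1/10·h[0] + 1/10·h[2] + 1/10·h[3] + 2/5·h[4] + 1/5·h[5]
  h[3] = 1 + 1/5·h[0] + 1/10·h[2] + 1/10·h[3] + 1/5·h[4] + 3/10·h[5]
  h[4] = 1 + 1/5·h[0] + 1/5·h[2] + 1/10·h[3] + 1/10·h[4] + 3/10·h[5]
  h[5] = 1 + 1/5·h[0] + 1/10·h[2] + 3/10·h[3] + 1/5·h[4] + 1/10·h[5]
Solving the 5×5 linear system over states ≠ 1 gives exactly h = [1728/235, 0, 1966/235, 1944/235, 1946/235, 1944/235] (h[1] = 0 is the target).

h = [7.3532, 0.0000, 8.3660, 8.2723, 8.2809, 8.2723]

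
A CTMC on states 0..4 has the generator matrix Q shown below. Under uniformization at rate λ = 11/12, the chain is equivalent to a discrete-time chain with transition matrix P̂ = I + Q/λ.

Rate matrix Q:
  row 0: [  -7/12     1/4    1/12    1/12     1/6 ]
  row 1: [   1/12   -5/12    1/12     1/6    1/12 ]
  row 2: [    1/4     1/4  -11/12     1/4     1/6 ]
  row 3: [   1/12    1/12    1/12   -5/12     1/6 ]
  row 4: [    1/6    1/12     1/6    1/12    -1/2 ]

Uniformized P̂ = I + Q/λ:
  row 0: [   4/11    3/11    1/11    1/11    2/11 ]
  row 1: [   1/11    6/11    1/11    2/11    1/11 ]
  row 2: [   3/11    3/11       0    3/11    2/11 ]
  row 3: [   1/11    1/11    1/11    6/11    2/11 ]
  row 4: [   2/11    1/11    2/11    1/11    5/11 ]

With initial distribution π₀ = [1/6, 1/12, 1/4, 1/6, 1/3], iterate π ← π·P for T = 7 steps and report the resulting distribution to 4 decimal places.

t=0: π = [0.1667, 0.0833, 0.2500, 0.1667, 0.3333]
t=1: π = [0.2121, 0.2045, 0.0985, 0.2197, 0.2652]
t=2: π = [0.1908, 0.2404, 0.1061, 0.2273, 0.2355]
t=3: π = [0.1836, 0.2541, 0.1027, 0.2353, 0.2242]
t=4: π = [0.1800, 0.2585, 0.1020, 0.2397, 0.2199]
t=5: π = [0.1785, 0.2597, 0.1016, 0.2419, 0.2183]
t=6: π = [0.1779, 0.2599, 0.1015, 0.2429, 0.2177]
t=7: π = [0.1777, 0.2598, 0.1015, 0.2434, 0.2176]

π = [0.1777, 0.2598, 0.1015, 0.2434, 0.2176]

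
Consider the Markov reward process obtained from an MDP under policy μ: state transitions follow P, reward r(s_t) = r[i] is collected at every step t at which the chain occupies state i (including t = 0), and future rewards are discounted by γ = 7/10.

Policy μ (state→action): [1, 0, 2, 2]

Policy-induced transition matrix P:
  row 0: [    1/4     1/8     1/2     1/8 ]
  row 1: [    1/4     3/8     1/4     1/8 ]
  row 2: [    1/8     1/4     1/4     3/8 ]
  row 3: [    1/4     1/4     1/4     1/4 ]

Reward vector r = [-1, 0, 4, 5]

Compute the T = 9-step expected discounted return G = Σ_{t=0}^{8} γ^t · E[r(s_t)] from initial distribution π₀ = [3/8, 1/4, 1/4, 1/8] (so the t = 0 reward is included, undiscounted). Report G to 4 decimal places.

t=0: π = [0.3750, 0.2500, 0.2500, 0.1250], E[r] = 1.2500, γ^t·E[r] = 1.250000, running G = 1.250000
t=1: π = [0.2188, 0.2344, 0.3438, 0.2031], E[r] = 2.1719, γ^t·E[r] = 1.520313, running G = 2.770313
t=2: π = [0.2070, 0.2520, 0.3047, 0.2363], E[r] = 2.1934, γ^t·E[r] = 1.074746, running G = 3.845059
t=3: π = [0.2119, 0.2556, 0.3018, 0.2307], E[r] = 2.1487, γ^t·E[r] = 0.736998, running G = 4.582056
t=4: π = [0.2123, 0.2555, 0.3030, 0.2293], E[r] = 2.1460, γ^t·E[r] = 0.515261, running G = 5.097317
t=5: π = [0.2121, 0.2554, 0.3031, 0.2294], E[r] = 2.1472, γ^t·E[r] = 0.360876, running G = 5.458193
t=6: π = [0.2121, 0.2554, 0.3030, 0.2294], E[r] = 2.1472, γ^t·E[r] = 0.252619, running G = 5.710812
t=7: π = [0.2121, 0.2554, 0.3030, 0.2294], E[r] = 2.1472, γ^t·E[r] = 0.176830, running G = 5.887642
t=8: π = [0.2121, 0.2554, 0.3030, 0.2294], E[r] = 2.1472, γ^t·E[r] = 0.123781, running G = 6.011423

G = 6.0114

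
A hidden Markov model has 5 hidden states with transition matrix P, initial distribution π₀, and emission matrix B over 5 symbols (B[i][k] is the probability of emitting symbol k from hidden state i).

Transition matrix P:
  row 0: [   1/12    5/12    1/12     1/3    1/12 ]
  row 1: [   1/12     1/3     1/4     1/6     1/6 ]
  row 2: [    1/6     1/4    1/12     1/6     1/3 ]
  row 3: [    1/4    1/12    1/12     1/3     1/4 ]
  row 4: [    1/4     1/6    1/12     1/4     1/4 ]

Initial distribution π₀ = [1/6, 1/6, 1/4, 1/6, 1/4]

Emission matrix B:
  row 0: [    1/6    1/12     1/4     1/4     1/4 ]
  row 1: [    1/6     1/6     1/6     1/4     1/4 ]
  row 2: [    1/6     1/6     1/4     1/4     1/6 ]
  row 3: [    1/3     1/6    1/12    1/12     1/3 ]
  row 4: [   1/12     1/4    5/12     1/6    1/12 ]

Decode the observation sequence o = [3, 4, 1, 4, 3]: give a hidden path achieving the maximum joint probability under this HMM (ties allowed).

t=0: δ = [4.167e-02, 4.167e-02, 6.250e-02, 1.389e-02, 4.167e-02]  (obs o_0=3)
t=1: δ = [2.604e-03, 4.340e-03, 1.736e-03, 4.630e-03, 1.736e-03]  ψ = [2, 0, 1, 0, 2]  (obs o_1=4)
t=2: δ = [9.645e-05, 2.411e-04, 1.808e-04, 2.572e-04, 2.894e-04]  ψ = [3, 1, 1, 3, 3]  (obs o_2=1)
t=3: δ = [1.808e-05, 2.009e-05, 1.005e-05, 2.858e-05, 6.028e-06]  ψ = [4, 1, 1, 3, 4]  (obs o_3=4)
t=4: δ = [1.786e-06, 1.884e-06, 1.256e-06, 7.938e-07, 1.191e-06]  ψ = [3, 0, 1, 3, 3]  (obs o_4=3)
backtrack: best end state = 1; path = [0, 3, 4, 0, 1]

path = [0, 3, 4, 0, 1]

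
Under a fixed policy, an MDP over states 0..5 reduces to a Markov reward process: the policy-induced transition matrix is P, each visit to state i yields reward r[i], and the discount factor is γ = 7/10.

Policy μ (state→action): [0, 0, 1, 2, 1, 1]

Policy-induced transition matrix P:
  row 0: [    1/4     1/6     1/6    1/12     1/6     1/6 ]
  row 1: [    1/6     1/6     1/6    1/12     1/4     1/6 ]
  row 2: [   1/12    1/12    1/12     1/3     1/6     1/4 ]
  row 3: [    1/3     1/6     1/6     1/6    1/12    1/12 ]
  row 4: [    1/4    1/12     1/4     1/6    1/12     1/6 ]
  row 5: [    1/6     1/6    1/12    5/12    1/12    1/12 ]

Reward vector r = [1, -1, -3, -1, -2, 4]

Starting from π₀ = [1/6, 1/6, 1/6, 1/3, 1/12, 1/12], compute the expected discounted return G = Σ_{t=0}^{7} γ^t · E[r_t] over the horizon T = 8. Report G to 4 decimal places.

G = -1.2185

t=0: π = [0.1667, 0.1667, 0.1667, 0.3333, 0.0833, 0.0833], E[r] = -0.6667, γ^t·E[r] = -0.666667, running G = -0.666667
t=1: π = [0.2292, 0.1458, 0.1528, 0.1875, 0.1389, 0.1458], E[r] = -0.2569, γ^t·E[r] = -0.179861, running G = -0.846528
t=2: π = [0.2159, 0.1424, 0.1534, 0.1973, 0.1395, 0.1516], E[r] = -0.2564, γ^t·E[r] = -0.125619, running G = -0.972147
t=3: π = [0.2164, 0.1423, 0.1529, 0.2003, 0.1378, 0.1504], E[r] = -0.2590, γ^t·E[r] = -0.088827, running G = -1.060974
t=4: π = [0.2168, 0.1424, 0.1529, 0.1998, 0.1378, 0.1502], E[r] = -0.2590, γ^t·E[r] = -0.062186, running G = -1.123160
t=5: π = [0.2168, 0.1424, 0.1529, 0.1998, 0.1379, 0.1502], E[r] = -0.2589, γ^t·E[r] = -0.043515, running G = -1.166675
t=6: π = [0.2168, 0.1424, 0.1529, 0.1998, 0.1379, 0.1502], E[r] = -0.2589, γ^t·E[r] = -0.030461, running G = -1.197136
t=7: π = [0.2168, 0.1424, 0.1529, 0.1998, 0.1379, 0.1502], E[r] = -0.2589, γ^t·E[r] = -0.021323, running G = -1.218459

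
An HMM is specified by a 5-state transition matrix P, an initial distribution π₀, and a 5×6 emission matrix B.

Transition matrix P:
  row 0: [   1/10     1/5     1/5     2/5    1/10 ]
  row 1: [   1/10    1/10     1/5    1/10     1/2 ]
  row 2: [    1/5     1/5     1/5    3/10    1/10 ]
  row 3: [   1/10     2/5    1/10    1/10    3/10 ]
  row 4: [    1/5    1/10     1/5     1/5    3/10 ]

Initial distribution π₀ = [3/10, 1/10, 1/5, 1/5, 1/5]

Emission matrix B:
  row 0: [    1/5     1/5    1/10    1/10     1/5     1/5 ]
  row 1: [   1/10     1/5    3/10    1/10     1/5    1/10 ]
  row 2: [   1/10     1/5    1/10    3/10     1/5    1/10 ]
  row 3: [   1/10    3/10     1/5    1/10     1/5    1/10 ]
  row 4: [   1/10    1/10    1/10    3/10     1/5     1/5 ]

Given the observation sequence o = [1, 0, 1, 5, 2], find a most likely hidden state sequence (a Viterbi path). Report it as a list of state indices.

path = [0, 3, 1, 4, 3]

t=0: δ = [6.000e-02, 2.000e-02, 4.000e-02, 6.000e-02, 2.000e-02]  (obs o_0=1)
t=1: δ = [1.600e-03, 2.400e-03, 1.200e-03, 2.400e-03, 1.800e-03]  ψ = [2, 3, 0, 0, 3]  (obs o_1=0)
t=2: δ = [7.200e-05, 1.920e-04, 9.600e-05, 1.920e-04, 1.200e-04]  ψ = [4, 3, 1, 0, 1]  (obs o_2=1)
t=3: δ = [4.800e-06, 7.680e-06, 3.840e-06, 2.880e-06, 1.920e-05]  ψ = [4, 3, 1, 0, 1]  (obs o_3=5)
t=4: δ = [3.840e-07, 5.760e-07, 3.840e-07, 7.680e-07, 5.760e-07]  ψ = [4, 4, 4, 4, 4]  (obs o_4=2)
backtrack: best end state = 3; path = [0, 3, 1, 4, 3]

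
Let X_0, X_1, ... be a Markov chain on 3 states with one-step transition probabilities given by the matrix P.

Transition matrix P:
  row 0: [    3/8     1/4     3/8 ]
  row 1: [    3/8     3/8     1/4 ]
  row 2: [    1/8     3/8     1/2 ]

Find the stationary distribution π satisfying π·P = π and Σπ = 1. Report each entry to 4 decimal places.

Balance equations π_j = Σ_i π_i·P[i][j]:
  π_0 = 3/8·π_0 + 3/8·π_1 + 1/8·π_2
  π_1 = 1/4·π_0 + 3/8·π_1 + 3/8·π_2
  normalize: π_0 + π_1 + π_2 = 1
Solving the linear system gives exactly π = [7/25, 17/50, 19/50].

π = [0.2800, 0.3400, 0.3800]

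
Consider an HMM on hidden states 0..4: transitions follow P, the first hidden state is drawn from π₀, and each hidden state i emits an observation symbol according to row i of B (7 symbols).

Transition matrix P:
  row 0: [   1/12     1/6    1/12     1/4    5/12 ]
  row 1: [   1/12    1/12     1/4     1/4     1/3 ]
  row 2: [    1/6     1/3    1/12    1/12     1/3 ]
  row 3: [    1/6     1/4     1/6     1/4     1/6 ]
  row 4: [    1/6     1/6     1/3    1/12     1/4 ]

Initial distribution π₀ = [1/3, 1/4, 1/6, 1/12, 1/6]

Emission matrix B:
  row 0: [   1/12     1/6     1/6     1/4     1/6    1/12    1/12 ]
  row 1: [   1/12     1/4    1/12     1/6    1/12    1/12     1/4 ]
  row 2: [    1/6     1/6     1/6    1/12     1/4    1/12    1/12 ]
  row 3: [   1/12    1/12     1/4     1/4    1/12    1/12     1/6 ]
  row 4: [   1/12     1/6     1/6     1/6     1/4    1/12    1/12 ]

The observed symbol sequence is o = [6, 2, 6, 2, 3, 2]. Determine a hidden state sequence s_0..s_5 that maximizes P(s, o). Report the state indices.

path = [1, 3, 1, 3, 3, 3]

t=0: δ = [2.778e-02, 6.250e-02, 1.389e-02, 1.389e-02, 1.389e-02]  (obs o_0=6)
t=1: δ = [8.681e-04, 4.340e-04, 2.604e-03, 3.906e-03, 3.472e-03]  ψ = [1, 1, 1, 1, 1]  (obs o_1=2)
t=2: δ = [5.425e-05, 2.441e-04, 9.645e-05, 1.628e-04, 7.234e-05]  ψ = [3, 3, 4, 3, 2]  (obs o_2=6)
t=3: δ = [4.521e-06, 3.391e-06, 1.017e-05, 1.526e-05, 1.356e-05]  ψ = [3, 3, 1, 1, 1]  (obs o_3=2)
t=4: δ = [6.358e-07, 6.358e-07, 3.768e-07, 9.537e-07, 5.651e-07]  ψ = [3, 3, 4, 3, 2]  (obs o_4=3)
t=5: δ = [2.649e-08, 1.987e-08, 3.140e-08, 5.960e-08, 4.415e-08]  ψ = [3, 3, 4, 3, 0]  (obs o_5=2)
backtrack: best end state = 3; path = [1, 3, 1, 3, 3, 3]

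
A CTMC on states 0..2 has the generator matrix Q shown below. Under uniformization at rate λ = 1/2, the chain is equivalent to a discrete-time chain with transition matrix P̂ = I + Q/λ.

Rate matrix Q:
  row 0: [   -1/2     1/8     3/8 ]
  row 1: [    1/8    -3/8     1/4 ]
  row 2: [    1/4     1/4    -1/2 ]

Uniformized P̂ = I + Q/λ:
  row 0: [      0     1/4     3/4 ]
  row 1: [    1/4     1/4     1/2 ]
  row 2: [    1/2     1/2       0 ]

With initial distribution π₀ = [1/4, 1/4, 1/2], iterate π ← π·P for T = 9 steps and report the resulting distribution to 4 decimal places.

t=0: π = [0.2500, 0.2500, 0.5000]
t=1: π = [0.3125, 0.3750, 0.3125]
t=2: π = [0.2500, 0.3281, 0.4219]
t=3: π = [0.2930, 0.3555, 0.3516]
t=4: π = [0.2646, 0.3379, 0.3975]
t=5: π = [0.2832, 0.3494, 0.3674]
t=6: π = [0.2711, 0.3419, 0.3871]
t=7: π = [0.2790, 0.3468, 0.3742]
t=8: π = [0.2738, 0.3436, 0.3826]
t=9: π = [0.2772, 0.3457, 0.3771]

π = [0.2772, 0.3457, 0.3771]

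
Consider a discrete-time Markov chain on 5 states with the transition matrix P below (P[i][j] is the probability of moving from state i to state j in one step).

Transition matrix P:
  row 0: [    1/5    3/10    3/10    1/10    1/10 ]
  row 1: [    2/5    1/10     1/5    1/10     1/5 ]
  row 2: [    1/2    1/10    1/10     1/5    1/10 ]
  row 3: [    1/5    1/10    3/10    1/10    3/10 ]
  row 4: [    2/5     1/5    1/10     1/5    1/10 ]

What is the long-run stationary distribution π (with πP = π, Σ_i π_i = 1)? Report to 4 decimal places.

Balance equations π_j = Σ_i π_i·P[i][j]:
  π_0 = 1/5·π_0 + 2/5·π_1 + 1/2·π_2 + 1/5·π_3 + 2/5·π_4
  π_1 = 3/10·π_0 + 1/10·π_1 + 1/10·π_2 + 1/10·π_3 + 1/5·π_4
  π_2 = 3/10·π_0 + 1/5·π_1 + 1/10·π_2 + 3/10·π_3 + 1/10·π_4
  π_3 = 1/10·π_0 + 1/10·π_1 + 1/5·π_2 + 1/10·π_3 + 1/5·π_4
  normalize: π_0 + π_1 + π_2 + π_3 + π_4 = 1
Solving the linear system gives exactly π = [2305/7021, 1265/7021, 1480/7021, 8/59, 1019/7021].

π = [0.3283, 0.1802, 0.2108, 0.1356, 0.1451]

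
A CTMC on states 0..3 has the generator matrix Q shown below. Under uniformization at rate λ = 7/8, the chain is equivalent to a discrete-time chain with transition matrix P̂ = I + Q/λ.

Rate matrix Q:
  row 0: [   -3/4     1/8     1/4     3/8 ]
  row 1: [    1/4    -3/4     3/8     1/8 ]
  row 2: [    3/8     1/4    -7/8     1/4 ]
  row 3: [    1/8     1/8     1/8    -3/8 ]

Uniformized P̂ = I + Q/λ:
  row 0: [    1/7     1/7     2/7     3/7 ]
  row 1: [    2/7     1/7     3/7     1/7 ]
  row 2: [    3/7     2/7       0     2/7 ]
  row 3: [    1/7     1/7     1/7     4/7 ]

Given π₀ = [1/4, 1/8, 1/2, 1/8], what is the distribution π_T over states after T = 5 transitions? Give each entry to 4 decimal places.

t=0: π = [0.2500, 0.1250, 0.5000, 0.1250]
t=1: π = [0.3036, 0.2143, 0.1429, 0.3393]
t=2: π = [0.2143, 0.1633, 0.2270, 0.3954]
t=3: π = [0.2310, 0.1753, 0.1877, 0.4060]
t=4: π = [0.2215, 0.1697, 0.1991, 0.4097]
t=5: π = [0.2240, 0.1713, 0.1945, 0.4102]

π = [0.2240, 0.1713, 0.1945, 0.4102]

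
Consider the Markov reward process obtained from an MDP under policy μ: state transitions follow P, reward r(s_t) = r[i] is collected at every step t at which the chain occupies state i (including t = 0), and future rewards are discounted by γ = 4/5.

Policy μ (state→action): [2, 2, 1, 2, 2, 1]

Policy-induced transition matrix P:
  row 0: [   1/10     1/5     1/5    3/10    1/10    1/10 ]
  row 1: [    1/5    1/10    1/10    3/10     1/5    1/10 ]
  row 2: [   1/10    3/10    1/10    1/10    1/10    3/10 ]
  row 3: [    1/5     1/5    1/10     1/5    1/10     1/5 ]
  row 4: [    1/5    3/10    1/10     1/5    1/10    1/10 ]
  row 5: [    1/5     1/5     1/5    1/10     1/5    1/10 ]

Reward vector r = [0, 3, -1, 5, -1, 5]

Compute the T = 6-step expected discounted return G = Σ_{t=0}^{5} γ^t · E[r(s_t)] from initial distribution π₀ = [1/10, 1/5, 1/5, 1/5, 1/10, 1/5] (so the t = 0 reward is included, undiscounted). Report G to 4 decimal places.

G = 8.0136

t=0: π = [0.1000, 0.2000, 0.2000, 0.2000, 0.1000, 0.2000], E[r] = 2.3000, γ^t·E[r] = 2.300000, running G = 2.300000
t=1: π = [0.1700, 0.2100, 0.1300, 0.1900, 0.1400, 0.1600], E[r] = 2.1100, γ^t·E[r] = 1.688000, running G = 3.988000
t=2: π = [0.1700, 0.2060, 0.1330, 0.2090, 0.1370, 0.1450], E[r] = 2.1180, γ^t·E[r] = 1.355520, running G = 5.343520
t=3: π = [0.1697, 0.2064, 0.1315, 0.2098, 0.1351, 0.1475], E[r] = 2.1391, γ^t·E[r] = 1.095219, running G = 6.438739
t=4: π = [0.1699, 0.2060, 0.1317, 0.2097, 0.1354, 0.1473], E[r] = 2.1359, γ^t·E[r] = 0.874865, running G = 7.313604
t=5: π = [0.1698, 0.2061, 0.1317, 0.2097, 0.1353, 0.1473], E[r] = 2.1363, γ^t·E[r] = 0.700025, running G = 8.013629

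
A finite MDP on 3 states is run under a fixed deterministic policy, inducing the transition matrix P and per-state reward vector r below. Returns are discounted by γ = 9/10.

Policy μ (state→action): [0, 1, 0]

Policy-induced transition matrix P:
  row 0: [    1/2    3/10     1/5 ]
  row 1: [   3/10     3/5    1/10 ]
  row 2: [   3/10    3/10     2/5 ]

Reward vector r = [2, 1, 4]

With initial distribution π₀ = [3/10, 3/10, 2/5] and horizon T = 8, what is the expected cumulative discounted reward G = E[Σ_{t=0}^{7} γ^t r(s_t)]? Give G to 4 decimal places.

t=0: π = [0.3000, 0.3000, 0.4000], E[r] = 2.5000, γ^t·E[r] = 2.500000, running G = 2.500000
t=1: π = [0.3600, 0.3900, 0.2500], E[r] = 2.1100, γ^t·E[r] = 1.899000, running G = 4.399000
t=2: π = [0.3720, 0.4170, 0.2110], E[r] = 2.0050, γ^t·E[r] = 1.624050, running G = 6.023050
t=3: π = [0.3744, 0.4251, 0.2005], E[r] = 1.9759, γ^t·E[r] = 1.440431, running G = 7.463481
t=4: π = [0.3749, 0.4275, 0.1976], E[r] = 1.9677, γ^t·E[r] = 1.290975, running G = 8.754456
t=5: π = [0.3750, 0.4283, 0.1968], E[r] = 1.9653, γ^t·E[r] = 1.160473, running G = 9.914929
t=6: π = [0.3750, 0.4285, 0.1965], E[r] = 1.9646, γ^t·E[r] = 1.044056, running G = 10.958986
t=7: π = [0.3750, 0.4285, 0.1965], E[r] = 1.9644, γ^t·E[r] = 0.939553, running G = 11.898539

G = 11.8985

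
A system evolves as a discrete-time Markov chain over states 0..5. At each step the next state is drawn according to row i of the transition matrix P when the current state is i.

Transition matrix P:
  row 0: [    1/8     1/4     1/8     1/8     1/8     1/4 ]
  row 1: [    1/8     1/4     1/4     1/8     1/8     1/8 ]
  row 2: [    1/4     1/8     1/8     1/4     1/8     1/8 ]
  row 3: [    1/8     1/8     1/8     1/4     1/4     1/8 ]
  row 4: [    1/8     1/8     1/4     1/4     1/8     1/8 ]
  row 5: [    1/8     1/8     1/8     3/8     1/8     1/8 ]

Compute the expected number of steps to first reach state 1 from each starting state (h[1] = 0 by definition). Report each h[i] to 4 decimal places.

First-step conditioning: h[1] = 0; for i ≠ 1, h[i] = 1 + Σ_k P[i][k]·h[k].
  h[0] = 1 + 1/8·h[0] + 1/8·h[2] + 1/8·h[3] + 1/8·h[4] + 1/4·h[5]
  h[2] = 1 + 1/4·h[0] + 1/8·h[2] + 1/4·h[3] + 1/8·h[4] + 1/8·h[5]
  h[3] = 1 + 1/8·h[0] + 1/8·h[2] + 1/4·h[3] + 1/4·h[4] + 1/8·h[5]
  h[4] = 1 + 1/8·h[0] + 1/4·h[2] + 1/4·h[3] + 1/8·h[4] + 1/8·h[5]
  h[5] = 1 + 1/8·h[0] + 1/8·h[2] + 3/8·h[3] + 1/8·h[4] + 1/8·h[5]
Solving the 5×5 linear system over states ≠ 1 gives exactly h = [4097/669, 0, 4609/669, 4681/669, 4673/669, 4682/669] (h[1] = 0 is the target).

h = [6.1241, 0.0000, 6.8894, 6.9970, 6.9851, 6.9985]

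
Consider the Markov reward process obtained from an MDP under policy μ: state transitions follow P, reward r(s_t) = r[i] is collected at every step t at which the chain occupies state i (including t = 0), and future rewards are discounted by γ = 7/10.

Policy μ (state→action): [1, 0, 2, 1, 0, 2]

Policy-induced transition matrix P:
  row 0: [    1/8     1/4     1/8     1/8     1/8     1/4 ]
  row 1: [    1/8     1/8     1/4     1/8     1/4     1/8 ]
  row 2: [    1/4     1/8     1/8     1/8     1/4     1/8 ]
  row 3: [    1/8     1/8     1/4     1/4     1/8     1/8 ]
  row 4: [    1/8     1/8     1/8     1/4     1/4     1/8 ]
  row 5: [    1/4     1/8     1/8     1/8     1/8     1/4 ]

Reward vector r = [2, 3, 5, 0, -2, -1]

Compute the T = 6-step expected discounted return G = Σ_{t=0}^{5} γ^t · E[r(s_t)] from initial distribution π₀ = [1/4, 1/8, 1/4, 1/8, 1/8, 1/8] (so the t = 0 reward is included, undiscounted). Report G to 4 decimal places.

G = 3.7862

t=0: π = [0.2500, 0.1250, 0.2500, 0.1250, 0.1250, 0.1250], E[r] = 1.7500, γ^t·E[r] = 1.750000, running G = 1.750000
t=1: π = [0.1719, 0.1563, 0.1563, 0.1563, 0.1875, 0.1719], E[r] = 1.0469, γ^t·E[r] = 0.732813, running G = 2.482813
t=2: π = [0.1660, 0.1465, 0.1641, 0.1680, 0.1875, 0.1680], E[r] = 1.0488, γ^t·E[r] = 0.513926, running G = 2.996738
t=3: π = [0.1665, 0.1458, 0.1643, 0.1694, 0.1873, 0.1667], E[r] = 1.0505, γ^t·E[r] = 0.360334, running G = 3.357073
t=4: π = [0.1664, 0.1458, 0.1644, 0.1696, 0.1872, 0.1667], E[r] = 1.0512, γ^t·E[r] = 0.252395, running G = 3.609468
t=5: π = [0.1664, 0.1458, 0.1644, 0.1696, 0.1872, 0.1666], E[r] = 1.0513, γ^t·E[r] = 0.176693, running G = 3.786161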